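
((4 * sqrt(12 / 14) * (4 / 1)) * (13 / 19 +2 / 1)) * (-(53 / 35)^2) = -2292144 * sqrt(42) / 162925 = -91.18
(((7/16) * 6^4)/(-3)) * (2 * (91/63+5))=-2436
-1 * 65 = -65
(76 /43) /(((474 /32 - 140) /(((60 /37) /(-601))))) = 72960 /1915250573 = 0.00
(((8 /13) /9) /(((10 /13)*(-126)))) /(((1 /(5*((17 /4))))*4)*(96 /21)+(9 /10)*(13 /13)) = -68 /169695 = -0.00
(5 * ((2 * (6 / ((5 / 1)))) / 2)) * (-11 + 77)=396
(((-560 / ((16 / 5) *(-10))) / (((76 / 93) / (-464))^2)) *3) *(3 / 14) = 1309285620 / 361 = 3626829.97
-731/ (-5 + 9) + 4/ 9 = -6563/ 36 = -182.31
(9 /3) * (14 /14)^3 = 3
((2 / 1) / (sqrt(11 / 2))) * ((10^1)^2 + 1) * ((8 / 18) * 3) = 808 * sqrt(22) / 33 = 114.84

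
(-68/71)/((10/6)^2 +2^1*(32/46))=-14076/61273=-0.23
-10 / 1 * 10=-100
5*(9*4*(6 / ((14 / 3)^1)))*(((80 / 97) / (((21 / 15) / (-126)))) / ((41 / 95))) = -1108080000 / 27839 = -39803.15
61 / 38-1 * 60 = -2219 / 38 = -58.39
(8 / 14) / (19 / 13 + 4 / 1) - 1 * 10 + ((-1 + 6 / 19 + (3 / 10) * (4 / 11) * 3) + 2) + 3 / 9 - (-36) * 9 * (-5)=-2536452418 / 1558095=-1627.92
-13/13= -1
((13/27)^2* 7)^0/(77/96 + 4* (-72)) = -96/27571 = -0.00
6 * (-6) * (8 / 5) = -288 / 5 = -57.60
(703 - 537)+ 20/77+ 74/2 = 203.26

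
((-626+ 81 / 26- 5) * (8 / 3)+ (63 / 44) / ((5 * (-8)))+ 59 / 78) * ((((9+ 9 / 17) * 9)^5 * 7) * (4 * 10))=-25971341843788103300328 / 11943503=-2174516290889540.81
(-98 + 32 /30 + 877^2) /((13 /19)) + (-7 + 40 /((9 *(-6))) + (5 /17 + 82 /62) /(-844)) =1123962.20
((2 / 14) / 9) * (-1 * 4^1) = -4 / 63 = -0.06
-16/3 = -5.33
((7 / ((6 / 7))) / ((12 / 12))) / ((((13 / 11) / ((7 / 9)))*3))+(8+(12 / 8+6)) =18208 / 1053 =17.29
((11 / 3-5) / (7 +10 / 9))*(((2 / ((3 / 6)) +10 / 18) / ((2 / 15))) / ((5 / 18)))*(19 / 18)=-1558 / 73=-21.34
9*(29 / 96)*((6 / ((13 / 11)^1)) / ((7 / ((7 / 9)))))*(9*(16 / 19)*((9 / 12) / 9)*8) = 1914 / 247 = 7.75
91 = 91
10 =10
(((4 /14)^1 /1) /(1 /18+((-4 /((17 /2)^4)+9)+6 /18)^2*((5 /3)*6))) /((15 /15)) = 0.00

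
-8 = -8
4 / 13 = 0.31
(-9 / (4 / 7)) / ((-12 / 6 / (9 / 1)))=567 / 8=70.88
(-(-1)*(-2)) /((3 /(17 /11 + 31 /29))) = -1.74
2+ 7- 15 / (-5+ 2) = 14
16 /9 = 1.78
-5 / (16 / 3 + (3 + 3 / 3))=-15 / 28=-0.54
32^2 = 1024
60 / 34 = 30 / 17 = 1.76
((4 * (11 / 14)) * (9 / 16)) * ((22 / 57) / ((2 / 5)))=1815 / 1064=1.71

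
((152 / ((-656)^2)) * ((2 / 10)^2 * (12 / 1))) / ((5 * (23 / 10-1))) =57 / 2185300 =0.00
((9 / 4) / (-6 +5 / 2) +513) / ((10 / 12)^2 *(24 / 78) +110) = 839241 / 180530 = 4.65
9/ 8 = 1.12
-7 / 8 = -0.88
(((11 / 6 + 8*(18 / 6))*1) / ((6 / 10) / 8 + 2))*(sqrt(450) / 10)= 1550*sqrt(2) / 83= 26.41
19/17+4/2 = 53/17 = 3.12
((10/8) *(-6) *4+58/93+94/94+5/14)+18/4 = -15311/651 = -23.52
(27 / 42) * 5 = 45 / 14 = 3.21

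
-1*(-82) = 82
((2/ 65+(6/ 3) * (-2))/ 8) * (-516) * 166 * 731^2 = 1476122032566/ 65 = 22709569731.78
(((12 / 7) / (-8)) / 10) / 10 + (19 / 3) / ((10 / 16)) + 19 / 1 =29.13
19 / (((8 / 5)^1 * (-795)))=-19 / 1272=-0.01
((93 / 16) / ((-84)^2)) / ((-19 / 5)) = -155 / 715008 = -0.00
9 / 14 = 0.64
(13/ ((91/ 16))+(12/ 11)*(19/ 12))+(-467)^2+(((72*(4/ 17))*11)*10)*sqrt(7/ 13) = 31680*sqrt(91)/ 221+16793162/ 77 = 219460.47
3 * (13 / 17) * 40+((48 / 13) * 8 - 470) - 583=-931.70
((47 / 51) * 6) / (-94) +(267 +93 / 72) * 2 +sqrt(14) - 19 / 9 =sqrt(14) +327061 / 612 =538.16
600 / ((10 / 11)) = 660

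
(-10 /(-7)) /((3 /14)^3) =3920 /27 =145.19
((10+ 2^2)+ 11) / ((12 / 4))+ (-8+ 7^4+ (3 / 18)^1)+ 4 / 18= 43231 / 18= 2401.72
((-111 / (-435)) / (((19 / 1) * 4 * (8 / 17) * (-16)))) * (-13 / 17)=481 / 1410560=0.00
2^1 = 2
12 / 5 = 2.40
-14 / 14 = -1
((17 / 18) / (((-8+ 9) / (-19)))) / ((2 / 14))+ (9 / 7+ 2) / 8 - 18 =-72173 / 504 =-143.20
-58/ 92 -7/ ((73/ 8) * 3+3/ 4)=-9101/ 10350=-0.88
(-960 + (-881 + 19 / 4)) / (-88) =7345 / 352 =20.87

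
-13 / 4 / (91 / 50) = -1.79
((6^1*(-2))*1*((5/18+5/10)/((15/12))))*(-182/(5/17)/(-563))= -346528/42225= -8.21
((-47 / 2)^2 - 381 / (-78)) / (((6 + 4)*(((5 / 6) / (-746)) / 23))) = -745626627 / 650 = -1147117.89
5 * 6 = 30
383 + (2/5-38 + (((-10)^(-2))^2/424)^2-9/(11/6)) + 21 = 71486128640000011/197753600000000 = 361.49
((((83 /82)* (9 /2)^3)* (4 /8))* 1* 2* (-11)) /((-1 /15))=9983655 /656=15218.99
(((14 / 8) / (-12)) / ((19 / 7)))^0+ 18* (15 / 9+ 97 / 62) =1834 / 31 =59.16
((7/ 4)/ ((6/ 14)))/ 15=49/ 180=0.27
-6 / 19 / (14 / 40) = -0.90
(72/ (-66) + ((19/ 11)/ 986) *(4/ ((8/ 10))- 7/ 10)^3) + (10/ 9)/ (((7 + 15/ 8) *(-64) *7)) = -46181032091/ 48514158000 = -0.95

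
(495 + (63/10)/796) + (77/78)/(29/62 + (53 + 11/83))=42387983020699/85627733880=495.03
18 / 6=3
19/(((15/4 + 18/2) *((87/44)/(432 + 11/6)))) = 4352216/13311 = 326.96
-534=-534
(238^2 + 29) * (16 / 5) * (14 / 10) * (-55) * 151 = -10542991536 / 5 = -2108598307.20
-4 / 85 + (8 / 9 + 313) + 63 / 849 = 67961252 / 216495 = 313.92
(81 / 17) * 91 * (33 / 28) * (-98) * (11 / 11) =-1702701 / 34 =-50079.44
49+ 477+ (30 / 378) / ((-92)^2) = 280480037 / 533232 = 526.00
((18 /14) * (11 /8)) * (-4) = -99 /14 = -7.07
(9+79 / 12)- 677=-7937 / 12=-661.42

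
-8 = -8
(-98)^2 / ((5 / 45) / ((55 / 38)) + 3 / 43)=204421140 / 3119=65540.60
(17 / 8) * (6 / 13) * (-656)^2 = 5486784 / 13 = 422060.31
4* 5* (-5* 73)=-7300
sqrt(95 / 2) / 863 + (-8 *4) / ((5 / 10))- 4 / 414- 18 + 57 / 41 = -684217 / 8487 + sqrt(190) / 1726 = -80.61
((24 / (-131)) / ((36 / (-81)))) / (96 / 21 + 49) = 126 / 16375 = 0.01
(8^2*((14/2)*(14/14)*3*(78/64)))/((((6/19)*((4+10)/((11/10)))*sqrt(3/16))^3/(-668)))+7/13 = -207581.35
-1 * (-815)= 815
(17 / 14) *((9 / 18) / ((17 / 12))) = 3 / 7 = 0.43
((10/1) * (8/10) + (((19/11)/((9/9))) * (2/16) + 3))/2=987/176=5.61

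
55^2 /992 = 3025 /992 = 3.05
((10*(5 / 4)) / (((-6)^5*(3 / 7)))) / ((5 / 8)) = -35 / 5832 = -0.01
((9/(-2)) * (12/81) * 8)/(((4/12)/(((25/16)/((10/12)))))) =-30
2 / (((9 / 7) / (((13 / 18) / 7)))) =13 / 81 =0.16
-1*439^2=-192721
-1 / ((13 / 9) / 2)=-18 / 13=-1.38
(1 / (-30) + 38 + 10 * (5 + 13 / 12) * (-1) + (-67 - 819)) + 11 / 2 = -27101 / 30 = -903.37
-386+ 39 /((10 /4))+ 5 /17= -31459 /85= -370.11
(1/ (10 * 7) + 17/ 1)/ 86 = 1191/ 6020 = 0.20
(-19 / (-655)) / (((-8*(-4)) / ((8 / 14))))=19 / 36680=0.00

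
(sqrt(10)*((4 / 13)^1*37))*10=1480*sqrt(10) / 13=360.01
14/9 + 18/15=124/45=2.76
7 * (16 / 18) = 6.22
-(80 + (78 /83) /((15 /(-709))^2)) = -13567706 /6225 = -2179.55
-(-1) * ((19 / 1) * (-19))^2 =130321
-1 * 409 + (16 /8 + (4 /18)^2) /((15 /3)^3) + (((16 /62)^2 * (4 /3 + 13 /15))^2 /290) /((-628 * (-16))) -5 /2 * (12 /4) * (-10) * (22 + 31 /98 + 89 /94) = 1335.75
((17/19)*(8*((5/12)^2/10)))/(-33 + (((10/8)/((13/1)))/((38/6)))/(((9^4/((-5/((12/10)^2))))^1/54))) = -0.00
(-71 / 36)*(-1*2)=71 / 18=3.94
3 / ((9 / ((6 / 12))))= 1 / 6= 0.17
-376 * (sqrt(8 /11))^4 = -24064 /121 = -198.88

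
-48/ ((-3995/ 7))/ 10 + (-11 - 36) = -938657/ 19975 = -46.99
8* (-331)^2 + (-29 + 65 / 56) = 49081769 / 56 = 876460.16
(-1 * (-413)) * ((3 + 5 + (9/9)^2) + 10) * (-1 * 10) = -78470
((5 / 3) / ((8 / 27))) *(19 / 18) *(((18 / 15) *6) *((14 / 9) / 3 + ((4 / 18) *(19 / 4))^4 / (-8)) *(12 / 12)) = 5797565 / 373248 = 15.53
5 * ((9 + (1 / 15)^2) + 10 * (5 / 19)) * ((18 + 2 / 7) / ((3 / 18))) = 12734464 / 1995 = 6383.19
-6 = -6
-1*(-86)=86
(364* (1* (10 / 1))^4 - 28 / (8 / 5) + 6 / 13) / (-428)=-94639557 / 11128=-8504.63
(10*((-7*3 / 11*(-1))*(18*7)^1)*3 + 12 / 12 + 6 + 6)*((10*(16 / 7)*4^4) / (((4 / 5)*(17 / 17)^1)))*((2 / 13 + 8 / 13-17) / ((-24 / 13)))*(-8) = -3719060058.87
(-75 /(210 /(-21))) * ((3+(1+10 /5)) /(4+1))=9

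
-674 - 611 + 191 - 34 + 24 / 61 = -68784 / 61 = -1127.61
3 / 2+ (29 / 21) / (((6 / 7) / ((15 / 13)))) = 131 / 39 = 3.36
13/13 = 1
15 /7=2.14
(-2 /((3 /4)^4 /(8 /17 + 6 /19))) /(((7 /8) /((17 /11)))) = -1040384 /118503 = -8.78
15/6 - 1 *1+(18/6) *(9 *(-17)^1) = -915/2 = -457.50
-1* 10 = -10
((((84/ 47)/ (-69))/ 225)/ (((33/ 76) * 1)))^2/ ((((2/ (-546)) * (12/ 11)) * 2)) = -0.00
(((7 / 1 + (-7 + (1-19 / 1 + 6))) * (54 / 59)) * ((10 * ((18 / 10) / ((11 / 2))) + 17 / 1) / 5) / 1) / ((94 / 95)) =-45.01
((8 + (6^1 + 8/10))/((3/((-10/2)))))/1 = -74/3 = -24.67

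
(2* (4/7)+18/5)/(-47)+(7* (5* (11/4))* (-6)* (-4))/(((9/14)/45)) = 265996334/1645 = 161699.90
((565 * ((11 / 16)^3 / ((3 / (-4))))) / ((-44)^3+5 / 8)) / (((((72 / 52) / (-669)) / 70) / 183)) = -4654495320475 / 261683328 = -17786.75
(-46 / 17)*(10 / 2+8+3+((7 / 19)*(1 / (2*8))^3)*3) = -28639715 / 661504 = -43.29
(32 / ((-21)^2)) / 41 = 32 / 18081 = 0.00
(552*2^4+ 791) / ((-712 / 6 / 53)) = -1530057 / 356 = -4297.91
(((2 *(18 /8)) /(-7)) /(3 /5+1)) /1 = -45 /112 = -0.40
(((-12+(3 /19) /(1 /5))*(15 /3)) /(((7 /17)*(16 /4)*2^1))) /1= -18105 /1064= -17.02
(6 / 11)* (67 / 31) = 402 / 341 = 1.18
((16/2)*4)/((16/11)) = 22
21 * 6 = 126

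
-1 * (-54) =54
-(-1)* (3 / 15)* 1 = 1 / 5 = 0.20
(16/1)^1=16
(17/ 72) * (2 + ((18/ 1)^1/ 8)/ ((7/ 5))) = 1717/ 2016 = 0.85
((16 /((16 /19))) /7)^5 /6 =2476099 /100842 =24.55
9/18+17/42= 0.90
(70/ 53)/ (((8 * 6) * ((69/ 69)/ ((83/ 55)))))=581/ 13992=0.04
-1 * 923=-923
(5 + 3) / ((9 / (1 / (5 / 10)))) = 16 / 9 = 1.78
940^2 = 883600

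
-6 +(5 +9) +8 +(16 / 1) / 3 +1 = 67 / 3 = 22.33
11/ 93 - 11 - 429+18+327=-8824/ 93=-94.88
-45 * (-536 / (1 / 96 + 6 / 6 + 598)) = 463104 / 11501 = 40.27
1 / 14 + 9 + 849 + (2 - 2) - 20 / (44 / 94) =125563 / 154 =815.34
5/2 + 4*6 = 53/2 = 26.50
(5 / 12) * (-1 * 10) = -25 / 6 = -4.17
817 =817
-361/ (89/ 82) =-29602/ 89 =-332.61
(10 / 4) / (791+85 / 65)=13 / 4120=0.00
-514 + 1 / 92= -47287 / 92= -513.99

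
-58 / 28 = -29 / 14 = -2.07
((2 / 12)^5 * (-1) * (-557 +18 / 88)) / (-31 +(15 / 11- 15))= -24499 / 15272064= -0.00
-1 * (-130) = 130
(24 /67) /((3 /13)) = 104 /67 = 1.55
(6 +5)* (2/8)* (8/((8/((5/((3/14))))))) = 385/6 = 64.17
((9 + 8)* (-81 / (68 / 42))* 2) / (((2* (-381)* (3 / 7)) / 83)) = 109809 / 254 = 432.32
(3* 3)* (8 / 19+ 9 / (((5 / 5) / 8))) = 12384 / 19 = 651.79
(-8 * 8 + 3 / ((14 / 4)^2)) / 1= -3124 / 49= -63.76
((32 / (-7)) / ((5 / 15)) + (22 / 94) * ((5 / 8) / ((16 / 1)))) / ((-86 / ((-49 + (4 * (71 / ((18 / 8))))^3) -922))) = 845696819104147 / 2640169728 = 320319.11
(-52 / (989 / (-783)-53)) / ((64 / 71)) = 722709 / 679808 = 1.06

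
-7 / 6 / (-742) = 1 / 636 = 0.00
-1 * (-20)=20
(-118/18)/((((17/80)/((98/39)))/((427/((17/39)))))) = -75937.38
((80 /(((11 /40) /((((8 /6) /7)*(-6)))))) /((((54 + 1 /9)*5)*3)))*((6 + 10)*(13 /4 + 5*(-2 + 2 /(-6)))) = 2068480 /37499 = 55.16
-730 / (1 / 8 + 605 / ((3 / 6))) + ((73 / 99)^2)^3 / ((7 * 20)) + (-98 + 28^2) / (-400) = -1407939613696403971 / 607631288423405400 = -2.32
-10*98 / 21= -140 / 3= -46.67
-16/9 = -1.78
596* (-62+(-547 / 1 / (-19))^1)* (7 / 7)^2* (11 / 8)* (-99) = 102386691 / 38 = 2694386.61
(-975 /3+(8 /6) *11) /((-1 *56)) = 133 /24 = 5.54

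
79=79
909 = 909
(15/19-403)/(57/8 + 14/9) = -550224/11875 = -46.33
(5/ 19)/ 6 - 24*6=-16411/ 114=-143.96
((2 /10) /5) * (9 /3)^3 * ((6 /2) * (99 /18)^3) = 107811 /200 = 539.06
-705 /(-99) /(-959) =-235 /31647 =-0.01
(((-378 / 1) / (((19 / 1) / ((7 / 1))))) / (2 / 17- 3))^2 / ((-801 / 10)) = -936360 / 32129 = -29.14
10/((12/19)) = 95/6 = 15.83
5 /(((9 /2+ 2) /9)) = 90 /13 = 6.92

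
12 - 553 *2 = -1094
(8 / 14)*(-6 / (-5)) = 24 / 35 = 0.69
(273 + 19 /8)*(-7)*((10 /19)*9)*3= -2081835 /76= -27392.57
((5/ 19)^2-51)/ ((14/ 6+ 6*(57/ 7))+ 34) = -386106/ 645829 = -0.60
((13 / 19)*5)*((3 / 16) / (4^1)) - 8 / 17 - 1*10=-213133 / 20672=-10.31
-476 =-476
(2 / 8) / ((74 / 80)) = 0.27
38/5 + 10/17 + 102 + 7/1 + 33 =12766/85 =150.19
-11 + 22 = 11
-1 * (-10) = 10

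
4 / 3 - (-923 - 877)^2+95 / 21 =-22679959 / 7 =-3239994.14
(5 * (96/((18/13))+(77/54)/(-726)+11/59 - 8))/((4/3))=64678595/280368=230.69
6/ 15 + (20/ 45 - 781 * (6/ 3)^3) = -281122/ 45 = -6247.16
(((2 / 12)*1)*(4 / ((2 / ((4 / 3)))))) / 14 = 2 / 63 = 0.03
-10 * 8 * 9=-720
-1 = -1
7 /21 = 1 /3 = 0.33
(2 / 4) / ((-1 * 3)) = -1 / 6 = -0.17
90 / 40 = 9 / 4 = 2.25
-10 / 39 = -0.26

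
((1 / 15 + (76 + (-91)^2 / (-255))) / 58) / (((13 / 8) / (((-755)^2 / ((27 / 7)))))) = 35483828240 / 519129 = 68352.62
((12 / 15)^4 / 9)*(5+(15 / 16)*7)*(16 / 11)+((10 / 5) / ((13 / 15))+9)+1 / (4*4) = 12.14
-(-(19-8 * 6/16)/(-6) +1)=-11/3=-3.67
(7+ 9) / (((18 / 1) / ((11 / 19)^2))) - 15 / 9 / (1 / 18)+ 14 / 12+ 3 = -165929 / 6498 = -25.54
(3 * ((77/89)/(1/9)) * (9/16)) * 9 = 168399/1424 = 118.26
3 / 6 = 1 / 2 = 0.50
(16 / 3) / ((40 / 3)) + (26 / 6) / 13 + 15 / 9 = 12 / 5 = 2.40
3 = 3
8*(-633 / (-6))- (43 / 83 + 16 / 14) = 489399 / 581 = 842.34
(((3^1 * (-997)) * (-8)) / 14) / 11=11964 / 77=155.38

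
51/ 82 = 0.62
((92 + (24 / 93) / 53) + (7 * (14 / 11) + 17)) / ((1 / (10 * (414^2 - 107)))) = 3650269650510 / 18073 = 201973643.03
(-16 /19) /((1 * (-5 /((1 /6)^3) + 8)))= 1 /1273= 0.00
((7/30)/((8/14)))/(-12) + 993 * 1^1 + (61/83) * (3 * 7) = 120523933/119520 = 1008.40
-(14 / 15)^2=-196 / 225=-0.87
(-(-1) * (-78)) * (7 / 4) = -273 / 2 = -136.50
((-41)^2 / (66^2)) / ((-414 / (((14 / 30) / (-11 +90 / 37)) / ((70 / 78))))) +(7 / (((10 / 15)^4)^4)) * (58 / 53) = 15611103907971241193 / 3102582229401600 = 5031.65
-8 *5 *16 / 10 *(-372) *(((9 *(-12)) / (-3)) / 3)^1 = 285696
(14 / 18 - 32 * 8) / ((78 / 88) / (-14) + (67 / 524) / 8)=741434848 / 137493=5392.53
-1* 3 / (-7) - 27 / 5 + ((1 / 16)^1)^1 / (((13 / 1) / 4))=-9013 / 1820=-4.95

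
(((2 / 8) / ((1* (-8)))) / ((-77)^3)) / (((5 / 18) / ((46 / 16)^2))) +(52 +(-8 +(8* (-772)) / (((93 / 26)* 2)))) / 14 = -12721732482667 / 217382753280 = -58.52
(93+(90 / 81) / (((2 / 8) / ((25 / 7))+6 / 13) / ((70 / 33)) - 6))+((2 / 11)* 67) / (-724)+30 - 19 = 1946095637153 / 18750334086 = 103.79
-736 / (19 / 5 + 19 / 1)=-1840 / 57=-32.28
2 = 2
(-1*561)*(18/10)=-5049/5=-1009.80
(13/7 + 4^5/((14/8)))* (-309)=-181383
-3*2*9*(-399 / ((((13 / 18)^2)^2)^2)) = 237436070570496 / 815730721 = 291071.63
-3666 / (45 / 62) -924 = -89624 / 15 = -5974.93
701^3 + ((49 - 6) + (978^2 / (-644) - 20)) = 55459772843 / 161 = 344470638.78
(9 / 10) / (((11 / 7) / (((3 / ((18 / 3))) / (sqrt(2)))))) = 63* sqrt(2) / 440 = 0.20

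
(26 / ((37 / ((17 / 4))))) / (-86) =-221 / 6364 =-0.03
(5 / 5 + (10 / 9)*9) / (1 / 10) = 110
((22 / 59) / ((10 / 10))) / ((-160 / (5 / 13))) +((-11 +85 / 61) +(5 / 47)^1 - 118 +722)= 20916745695 / 35183824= 594.50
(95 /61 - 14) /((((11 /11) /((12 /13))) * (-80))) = 2277 /15860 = 0.14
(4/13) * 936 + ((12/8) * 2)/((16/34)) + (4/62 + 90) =95341/248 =384.44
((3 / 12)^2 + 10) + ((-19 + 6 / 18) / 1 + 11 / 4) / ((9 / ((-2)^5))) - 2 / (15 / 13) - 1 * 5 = 129431 / 2160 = 59.92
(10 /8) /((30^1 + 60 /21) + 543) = 35 /16124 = 0.00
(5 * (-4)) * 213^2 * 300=-272214000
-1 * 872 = -872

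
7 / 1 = 7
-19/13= -1.46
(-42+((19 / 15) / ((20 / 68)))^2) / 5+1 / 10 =-4.59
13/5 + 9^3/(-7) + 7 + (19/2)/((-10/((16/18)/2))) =-29914/315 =-94.97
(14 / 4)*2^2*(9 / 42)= 3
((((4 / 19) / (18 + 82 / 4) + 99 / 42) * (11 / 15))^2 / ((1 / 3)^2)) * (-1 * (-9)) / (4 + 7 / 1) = 430106121 / 19457900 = 22.10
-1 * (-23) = 23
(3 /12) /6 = 1 /24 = 0.04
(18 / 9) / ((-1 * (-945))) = 2 / 945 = 0.00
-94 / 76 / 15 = -47 / 570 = -0.08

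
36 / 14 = 18 / 7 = 2.57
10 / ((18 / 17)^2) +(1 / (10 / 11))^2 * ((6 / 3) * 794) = 7818119 / 4050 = 1930.40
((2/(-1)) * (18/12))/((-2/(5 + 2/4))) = 33/4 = 8.25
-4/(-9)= 4/9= 0.44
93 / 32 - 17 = -451 / 32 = -14.09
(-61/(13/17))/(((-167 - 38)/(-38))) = -39406/2665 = -14.79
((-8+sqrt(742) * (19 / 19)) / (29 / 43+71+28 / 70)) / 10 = -43 / 3874+43 * sqrt(742) / 30992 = 0.03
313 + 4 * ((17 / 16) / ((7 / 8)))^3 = 219631 / 686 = 320.16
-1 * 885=-885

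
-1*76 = -76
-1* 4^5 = -1024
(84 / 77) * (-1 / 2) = -6 / 11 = -0.55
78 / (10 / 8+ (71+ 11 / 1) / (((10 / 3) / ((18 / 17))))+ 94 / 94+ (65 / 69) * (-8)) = 1829880 / 487049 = 3.76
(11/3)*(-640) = -7040/3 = -2346.67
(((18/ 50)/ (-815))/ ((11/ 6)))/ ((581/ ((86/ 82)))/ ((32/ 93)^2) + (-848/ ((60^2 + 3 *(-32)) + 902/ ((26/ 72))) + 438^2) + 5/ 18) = -69569943552/ 56745573030548496875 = -0.00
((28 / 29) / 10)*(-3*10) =-2.90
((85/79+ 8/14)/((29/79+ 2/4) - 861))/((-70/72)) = 65592/33295745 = 0.00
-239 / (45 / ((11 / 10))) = -2629 / 450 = -5.84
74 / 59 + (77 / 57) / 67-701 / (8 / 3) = -471552871 / 1802568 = -261.60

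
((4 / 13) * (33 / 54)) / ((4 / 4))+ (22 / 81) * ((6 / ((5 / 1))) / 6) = 1276 / 5265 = 0.24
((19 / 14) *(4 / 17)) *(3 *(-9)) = -8.62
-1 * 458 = -458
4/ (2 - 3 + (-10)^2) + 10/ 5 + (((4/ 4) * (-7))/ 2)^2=5659/ 396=14.29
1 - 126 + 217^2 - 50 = 46914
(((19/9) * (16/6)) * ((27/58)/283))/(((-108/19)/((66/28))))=-3971/1034082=-0.00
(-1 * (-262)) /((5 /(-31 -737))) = -201216 /5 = -40243.20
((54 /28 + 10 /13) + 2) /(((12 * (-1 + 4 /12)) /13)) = -855 /112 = -7.63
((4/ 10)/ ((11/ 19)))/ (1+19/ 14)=532/ 1815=0.29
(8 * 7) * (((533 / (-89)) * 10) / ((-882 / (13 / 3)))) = 277160 / 16821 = 16.48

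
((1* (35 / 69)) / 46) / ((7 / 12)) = 10 / 529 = 0.02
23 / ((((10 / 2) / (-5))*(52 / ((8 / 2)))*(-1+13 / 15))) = 345 / 26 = 13.27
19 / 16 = 1.19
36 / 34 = 18 / 17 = 1.06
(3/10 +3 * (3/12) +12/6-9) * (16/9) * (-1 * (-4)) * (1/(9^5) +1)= -22486240/531441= -42.31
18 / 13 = 1.38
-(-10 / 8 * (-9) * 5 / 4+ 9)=-369 / 16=-23.06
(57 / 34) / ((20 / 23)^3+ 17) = 231173 / 2434842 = 0.09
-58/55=-1.05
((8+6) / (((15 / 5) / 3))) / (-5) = -14 / 5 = -2.80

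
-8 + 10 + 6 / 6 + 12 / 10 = 21 / 5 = 4.20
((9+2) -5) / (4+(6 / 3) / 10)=10 / 7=1.43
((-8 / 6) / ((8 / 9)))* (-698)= 1047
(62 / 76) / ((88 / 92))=0.85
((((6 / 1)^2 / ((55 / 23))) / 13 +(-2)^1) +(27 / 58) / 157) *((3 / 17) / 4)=-16387521 / 442733720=-0.04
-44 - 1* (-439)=395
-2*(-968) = 1936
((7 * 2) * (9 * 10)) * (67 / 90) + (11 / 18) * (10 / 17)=143569 / 153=938.36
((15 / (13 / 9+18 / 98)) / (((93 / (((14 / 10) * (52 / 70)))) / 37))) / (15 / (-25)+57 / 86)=2026934 / 33387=60.71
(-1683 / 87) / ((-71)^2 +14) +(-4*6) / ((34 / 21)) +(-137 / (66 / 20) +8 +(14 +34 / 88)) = -3723395113 / 109653060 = -33.96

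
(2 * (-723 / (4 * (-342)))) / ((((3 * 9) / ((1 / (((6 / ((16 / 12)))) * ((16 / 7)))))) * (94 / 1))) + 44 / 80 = 114583907 / 208319040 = 0.55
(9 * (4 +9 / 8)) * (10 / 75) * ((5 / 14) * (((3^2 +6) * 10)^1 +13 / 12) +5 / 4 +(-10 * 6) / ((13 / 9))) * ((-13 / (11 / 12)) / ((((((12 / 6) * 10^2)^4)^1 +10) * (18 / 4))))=-34973 / 211200001320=-0.00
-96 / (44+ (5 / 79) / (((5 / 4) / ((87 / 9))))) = -1422 / 659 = -2.16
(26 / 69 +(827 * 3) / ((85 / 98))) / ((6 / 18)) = 16778732 / 1955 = 8582.47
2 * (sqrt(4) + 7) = 18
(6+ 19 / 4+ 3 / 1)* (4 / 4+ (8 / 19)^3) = 405405 / 27436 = 14.78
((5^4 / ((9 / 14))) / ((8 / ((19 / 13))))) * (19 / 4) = 1579375 / 1872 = 843.68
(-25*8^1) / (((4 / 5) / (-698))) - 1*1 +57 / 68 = 11865989 / 68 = 174499.84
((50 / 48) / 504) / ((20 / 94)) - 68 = -1644821 / 24192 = -67.99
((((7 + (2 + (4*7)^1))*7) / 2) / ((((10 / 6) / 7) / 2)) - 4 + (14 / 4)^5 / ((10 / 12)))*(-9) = -246825 / 16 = -15426.56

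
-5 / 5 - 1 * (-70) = 69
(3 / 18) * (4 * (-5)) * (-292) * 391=1141720 / 3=380573.33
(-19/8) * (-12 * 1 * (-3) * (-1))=171/2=85.50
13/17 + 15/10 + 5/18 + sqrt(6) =sqrt(6) + 389/153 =4.99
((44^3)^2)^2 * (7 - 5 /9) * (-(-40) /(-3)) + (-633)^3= -122157490602130854043219 /27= -4524351503782624223822.93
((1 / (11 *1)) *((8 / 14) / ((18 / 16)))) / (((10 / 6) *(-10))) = -16 / 5775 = -0.00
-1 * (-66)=66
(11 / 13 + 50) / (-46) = -661 / 598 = -1.11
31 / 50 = 0.62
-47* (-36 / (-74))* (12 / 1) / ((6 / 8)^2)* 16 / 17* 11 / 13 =-3176448 / 8177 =-388.46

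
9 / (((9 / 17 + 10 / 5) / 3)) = 459 / 43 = 10.67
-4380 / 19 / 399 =-0.58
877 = 877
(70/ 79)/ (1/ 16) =1120/ 79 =14.18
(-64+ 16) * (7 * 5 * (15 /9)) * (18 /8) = -6300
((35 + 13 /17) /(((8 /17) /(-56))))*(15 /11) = -5803.64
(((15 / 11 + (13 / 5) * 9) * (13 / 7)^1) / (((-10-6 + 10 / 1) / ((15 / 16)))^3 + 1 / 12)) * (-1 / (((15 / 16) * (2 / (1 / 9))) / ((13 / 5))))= 2455232 / 90804021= 0.03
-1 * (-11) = 11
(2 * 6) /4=3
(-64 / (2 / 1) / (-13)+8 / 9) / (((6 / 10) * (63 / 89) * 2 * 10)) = 1246 / 3159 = 0.39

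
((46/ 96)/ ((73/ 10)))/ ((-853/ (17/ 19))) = -1955/ 28394664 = -0.00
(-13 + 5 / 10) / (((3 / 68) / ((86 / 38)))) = -36550 / 57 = -641.23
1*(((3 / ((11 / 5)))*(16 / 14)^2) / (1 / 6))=5760 / 539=10.69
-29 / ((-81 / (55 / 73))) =1595 / 5913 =0.27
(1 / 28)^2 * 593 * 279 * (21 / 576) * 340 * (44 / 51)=2256.84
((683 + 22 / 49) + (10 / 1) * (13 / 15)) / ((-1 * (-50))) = 13.84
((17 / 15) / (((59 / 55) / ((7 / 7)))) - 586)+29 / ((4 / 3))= -398741 / 708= -563.19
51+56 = 107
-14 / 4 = -7 / 2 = -3.50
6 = 6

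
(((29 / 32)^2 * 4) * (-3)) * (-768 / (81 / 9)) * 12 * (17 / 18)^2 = 243049 / 27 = 9001.81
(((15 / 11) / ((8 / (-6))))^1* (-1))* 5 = 225 / 44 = 5.11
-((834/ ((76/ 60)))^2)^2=-24492281300010000/ 130321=-187938101303.78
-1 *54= -54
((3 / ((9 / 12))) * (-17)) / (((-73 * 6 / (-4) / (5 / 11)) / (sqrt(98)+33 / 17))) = -4760 * sqrt(2) / 2409 - 40 / 73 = -3.34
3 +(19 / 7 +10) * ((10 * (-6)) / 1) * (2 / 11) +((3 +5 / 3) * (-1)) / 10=-157274 / 1155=-136.17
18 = 18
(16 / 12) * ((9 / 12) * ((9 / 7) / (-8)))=-9 / 56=-0.16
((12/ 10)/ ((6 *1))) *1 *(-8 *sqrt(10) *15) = -24 *sqrt(10) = -75.89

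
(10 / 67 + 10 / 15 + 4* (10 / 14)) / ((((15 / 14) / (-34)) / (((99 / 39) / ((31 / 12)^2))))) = -185551872 / 4185155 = -44.34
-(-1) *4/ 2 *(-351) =-702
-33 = -33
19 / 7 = 2.71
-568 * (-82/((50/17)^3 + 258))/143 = 114413944/99567611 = 1.15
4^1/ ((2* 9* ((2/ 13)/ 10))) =130/ 9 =14.44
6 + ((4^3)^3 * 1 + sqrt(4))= 262152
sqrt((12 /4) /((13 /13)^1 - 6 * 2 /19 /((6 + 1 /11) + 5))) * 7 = 12.49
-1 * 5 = -5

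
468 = 468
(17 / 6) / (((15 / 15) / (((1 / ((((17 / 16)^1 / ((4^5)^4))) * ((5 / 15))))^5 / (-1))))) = -68242365001225056980250881939018440142644021819555824092793513443328 / 83521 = -817068342108272853297384900000000000000000000000000000000000000.00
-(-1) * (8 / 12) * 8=16 / 3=5.33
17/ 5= 3.40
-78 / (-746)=39 / 373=0.10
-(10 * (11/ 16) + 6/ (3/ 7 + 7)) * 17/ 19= -13583/ 1976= -6.87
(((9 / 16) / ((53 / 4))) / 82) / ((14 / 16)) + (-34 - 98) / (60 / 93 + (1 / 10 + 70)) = -12698709 / 6808009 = -1.87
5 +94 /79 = 489 /79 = 6.19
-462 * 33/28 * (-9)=9801/2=4900.50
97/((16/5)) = 485/16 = 30.31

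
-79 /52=-1.52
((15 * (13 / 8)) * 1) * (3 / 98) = 585 / 784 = 0.75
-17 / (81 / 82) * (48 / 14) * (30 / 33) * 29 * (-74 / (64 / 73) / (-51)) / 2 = -16057445 / 12474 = -1287.27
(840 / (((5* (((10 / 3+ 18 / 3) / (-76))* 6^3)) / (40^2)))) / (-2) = 5066.67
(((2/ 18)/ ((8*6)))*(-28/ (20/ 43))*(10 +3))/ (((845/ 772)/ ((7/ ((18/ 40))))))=-406651/ 15795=-25.75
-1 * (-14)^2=-196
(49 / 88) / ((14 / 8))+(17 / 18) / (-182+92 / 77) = 862687 / 2756556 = 0.31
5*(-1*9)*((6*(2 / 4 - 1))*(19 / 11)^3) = 925965 / 1331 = 695.69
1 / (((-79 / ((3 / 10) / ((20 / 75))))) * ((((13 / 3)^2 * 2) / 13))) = -81 / 16432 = -0.00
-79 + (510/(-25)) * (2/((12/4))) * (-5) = -11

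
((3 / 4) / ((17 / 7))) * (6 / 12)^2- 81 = -80.92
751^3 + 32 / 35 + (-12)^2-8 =14824771077 / 35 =423564887.91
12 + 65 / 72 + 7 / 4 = 1055 / 72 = 14.65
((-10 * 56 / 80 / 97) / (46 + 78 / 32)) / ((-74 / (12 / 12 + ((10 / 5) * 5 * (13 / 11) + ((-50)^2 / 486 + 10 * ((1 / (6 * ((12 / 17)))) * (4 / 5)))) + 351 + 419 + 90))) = 131703152 / 7434882675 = 0.02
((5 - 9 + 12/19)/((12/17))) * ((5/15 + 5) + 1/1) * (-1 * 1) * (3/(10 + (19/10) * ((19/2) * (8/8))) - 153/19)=-451696/1881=-240.14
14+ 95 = 109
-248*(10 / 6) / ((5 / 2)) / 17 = -496 / 51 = -9.73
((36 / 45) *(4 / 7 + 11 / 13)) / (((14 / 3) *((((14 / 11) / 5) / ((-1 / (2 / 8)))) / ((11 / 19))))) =-187308 / 84721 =-2.21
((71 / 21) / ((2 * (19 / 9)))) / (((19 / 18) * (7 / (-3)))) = -5751 / 17689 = -0.33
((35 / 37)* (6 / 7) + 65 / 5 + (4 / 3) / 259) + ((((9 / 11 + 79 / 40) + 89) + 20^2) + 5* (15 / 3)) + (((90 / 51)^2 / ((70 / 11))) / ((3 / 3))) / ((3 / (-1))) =52409827517 / 98803320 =530.45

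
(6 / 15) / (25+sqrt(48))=10 / 577 - 8 * sqrt(3) / 2885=0.01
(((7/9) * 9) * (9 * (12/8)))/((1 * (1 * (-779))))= -189/1558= -0.12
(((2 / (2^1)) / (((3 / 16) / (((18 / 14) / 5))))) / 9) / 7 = 16 / 735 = 0.02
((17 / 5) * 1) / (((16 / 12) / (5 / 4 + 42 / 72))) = 187 / 40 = 4.68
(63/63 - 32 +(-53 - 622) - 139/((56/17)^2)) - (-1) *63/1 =-2056619/3136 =-655.81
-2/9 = -0.22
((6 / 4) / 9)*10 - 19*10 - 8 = -589 / 3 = -196.33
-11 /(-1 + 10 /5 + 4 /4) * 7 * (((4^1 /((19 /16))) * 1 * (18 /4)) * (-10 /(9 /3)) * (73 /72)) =112420 /57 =1972.28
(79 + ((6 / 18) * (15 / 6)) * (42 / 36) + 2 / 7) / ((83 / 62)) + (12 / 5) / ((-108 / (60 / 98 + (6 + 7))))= 7277801 / 122010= 59.65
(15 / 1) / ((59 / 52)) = 780 / 59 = 13.22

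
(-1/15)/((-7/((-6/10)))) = -1/175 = -0.01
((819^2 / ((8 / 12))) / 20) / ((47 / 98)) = 98601867 / 940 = 104895.60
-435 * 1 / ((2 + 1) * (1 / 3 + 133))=-87 / 80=-1.09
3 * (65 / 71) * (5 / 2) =975 / 142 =6.87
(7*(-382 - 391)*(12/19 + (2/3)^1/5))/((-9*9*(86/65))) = 7667387/198531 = 38.62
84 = 84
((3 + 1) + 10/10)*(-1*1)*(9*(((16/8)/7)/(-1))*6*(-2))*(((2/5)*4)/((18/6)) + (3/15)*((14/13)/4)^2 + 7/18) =-170970/1183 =-144.52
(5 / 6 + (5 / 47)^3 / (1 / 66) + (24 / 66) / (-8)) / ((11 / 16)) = 47546368 / 37687749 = 1.26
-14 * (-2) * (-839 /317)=-23492 /317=-74.11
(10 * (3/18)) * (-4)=-6.67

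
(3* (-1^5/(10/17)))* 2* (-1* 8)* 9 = 3672/5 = 734.40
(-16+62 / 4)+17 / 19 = 15 / 38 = 0.39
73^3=389017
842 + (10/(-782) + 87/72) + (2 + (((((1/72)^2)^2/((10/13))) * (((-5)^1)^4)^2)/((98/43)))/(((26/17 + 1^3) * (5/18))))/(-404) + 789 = 75447097664246557/46224441704448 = 1632.19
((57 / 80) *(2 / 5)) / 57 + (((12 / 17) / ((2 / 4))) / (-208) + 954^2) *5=201135634721 / 44200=4550579.97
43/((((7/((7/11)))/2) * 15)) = 0.52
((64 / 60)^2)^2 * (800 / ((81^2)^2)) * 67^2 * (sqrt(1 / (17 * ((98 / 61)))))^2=287130517504 / 72612285150825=0.00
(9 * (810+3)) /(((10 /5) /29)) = 212193 /2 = 106096.50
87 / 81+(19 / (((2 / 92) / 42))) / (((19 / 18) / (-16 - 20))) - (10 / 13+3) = -439430482 / 351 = -1251938.70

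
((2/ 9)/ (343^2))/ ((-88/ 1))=-1/ 46589004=-0.00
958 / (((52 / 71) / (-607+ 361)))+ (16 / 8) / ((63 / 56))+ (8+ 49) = -37641086 / 117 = -321718.68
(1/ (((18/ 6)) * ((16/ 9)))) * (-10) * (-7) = 105/ 8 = 13.12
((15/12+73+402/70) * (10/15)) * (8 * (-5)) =-14932/7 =-2133.14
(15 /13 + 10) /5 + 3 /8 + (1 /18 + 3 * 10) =30571 /936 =32.66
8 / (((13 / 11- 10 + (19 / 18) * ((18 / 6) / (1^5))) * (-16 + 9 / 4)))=192 / 1865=0.10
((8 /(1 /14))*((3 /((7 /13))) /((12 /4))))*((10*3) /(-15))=-416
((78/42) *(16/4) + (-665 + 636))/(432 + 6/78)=-1963/39319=-0.05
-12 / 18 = -2 / 3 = -0.67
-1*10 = -10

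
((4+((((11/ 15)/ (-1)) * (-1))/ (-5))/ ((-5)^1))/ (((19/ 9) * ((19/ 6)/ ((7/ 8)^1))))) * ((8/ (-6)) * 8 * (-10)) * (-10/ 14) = -72528/ 1805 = -40.18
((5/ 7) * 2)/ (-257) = -10/ 1799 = -0.01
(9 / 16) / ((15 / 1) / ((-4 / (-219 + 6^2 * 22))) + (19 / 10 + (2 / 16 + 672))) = -15 / 39326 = -0.00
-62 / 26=-31 / 13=-2.38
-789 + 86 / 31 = -24373 / 31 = -786.23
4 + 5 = 9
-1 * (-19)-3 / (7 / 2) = 127 / 7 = 18.14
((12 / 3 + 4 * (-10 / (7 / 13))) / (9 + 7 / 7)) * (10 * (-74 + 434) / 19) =-1331.73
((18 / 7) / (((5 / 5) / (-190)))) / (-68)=855 / 119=7.18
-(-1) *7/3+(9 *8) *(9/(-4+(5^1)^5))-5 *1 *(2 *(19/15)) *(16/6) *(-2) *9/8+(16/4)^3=1334611/9363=142.54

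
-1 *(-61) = 61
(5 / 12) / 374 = 5 / 4488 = 0.00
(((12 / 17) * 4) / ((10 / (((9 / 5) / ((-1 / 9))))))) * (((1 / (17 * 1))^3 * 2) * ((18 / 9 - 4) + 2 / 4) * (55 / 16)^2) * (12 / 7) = 264627 / 4677176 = 0.06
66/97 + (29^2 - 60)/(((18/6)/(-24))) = -605990/97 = -6247.32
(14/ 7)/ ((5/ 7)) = 14/ 5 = 2.80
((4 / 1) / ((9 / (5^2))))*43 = 4300 / 9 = 477.78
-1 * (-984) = 984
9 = 9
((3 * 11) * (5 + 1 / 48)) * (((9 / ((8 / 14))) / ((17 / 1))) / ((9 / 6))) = 55671 / 544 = 102.34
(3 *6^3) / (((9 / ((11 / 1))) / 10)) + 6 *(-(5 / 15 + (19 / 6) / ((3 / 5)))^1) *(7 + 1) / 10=118396 / 15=7893.07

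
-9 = -9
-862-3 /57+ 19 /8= -130671 /152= -859.68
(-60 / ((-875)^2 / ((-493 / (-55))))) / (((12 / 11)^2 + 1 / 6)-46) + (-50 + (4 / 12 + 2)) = -3548496906757 / 74444015625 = -47.67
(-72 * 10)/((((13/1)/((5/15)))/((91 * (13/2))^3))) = -3820604970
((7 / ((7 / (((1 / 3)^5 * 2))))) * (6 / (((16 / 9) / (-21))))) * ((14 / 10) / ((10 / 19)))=-931 / 600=-1.55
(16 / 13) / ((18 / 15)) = 40 / 39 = 1.03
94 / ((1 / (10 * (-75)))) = -70500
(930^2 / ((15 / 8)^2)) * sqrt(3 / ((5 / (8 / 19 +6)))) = 246016 * sqrt(34770) / 95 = 482883.20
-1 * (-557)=557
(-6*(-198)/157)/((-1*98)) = -594/7693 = -0.08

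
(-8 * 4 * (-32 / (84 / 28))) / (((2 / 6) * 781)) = 1024 / 781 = 1.31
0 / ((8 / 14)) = 0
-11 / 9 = -1.22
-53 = -53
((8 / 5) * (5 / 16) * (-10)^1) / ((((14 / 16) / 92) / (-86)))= 45211.43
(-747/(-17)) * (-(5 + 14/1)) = -14193/17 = -834.88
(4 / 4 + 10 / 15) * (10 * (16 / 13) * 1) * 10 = 8000 / 39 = 205.13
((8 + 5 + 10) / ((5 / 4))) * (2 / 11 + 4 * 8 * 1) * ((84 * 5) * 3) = 8207136 / 11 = 746103.27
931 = 931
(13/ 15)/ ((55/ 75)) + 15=178/ 11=16.18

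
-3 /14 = -0.21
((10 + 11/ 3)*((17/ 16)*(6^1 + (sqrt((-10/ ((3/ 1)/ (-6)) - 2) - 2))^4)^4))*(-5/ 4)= -1026332224685/ 12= -85527685390.42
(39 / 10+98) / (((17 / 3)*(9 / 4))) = 2038 / 255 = 7.99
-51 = -51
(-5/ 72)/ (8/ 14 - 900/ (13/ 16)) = 455/ 7253856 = 0.00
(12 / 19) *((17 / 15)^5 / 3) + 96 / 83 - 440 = -525058632476 / 1197534375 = -438.45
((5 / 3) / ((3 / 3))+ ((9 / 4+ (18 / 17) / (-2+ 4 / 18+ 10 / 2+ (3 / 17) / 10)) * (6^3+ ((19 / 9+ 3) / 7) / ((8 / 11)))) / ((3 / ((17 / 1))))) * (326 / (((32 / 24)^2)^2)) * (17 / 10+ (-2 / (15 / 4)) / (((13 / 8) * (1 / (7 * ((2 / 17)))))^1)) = 2097920350892583 / 4487155712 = 467539.01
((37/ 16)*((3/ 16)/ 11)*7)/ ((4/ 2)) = 777/ 5632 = 0.14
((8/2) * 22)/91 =88/91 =0.97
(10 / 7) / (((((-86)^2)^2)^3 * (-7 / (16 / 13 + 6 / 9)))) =-185 / 78195562960454434306366464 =-0.00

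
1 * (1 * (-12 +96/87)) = -316/29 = -10.90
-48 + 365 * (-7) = -2603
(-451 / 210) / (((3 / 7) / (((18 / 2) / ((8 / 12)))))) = -1353 / 20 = -67.65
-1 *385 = -385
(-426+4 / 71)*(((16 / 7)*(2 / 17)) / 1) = -967744 / 8449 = -114.54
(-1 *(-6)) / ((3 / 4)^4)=18.96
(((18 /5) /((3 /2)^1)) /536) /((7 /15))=9 /938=0.01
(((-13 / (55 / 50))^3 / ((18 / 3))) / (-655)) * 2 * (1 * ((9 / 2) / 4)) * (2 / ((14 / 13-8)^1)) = -142805 / 523083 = -0.27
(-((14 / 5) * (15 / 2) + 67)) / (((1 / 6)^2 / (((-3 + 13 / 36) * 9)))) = 75240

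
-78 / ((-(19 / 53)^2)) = 219102 / 361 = 606.93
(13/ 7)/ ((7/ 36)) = 468/ 49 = 9.55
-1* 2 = -2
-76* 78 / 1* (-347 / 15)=137134.40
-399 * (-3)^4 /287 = -4617 /41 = -112.61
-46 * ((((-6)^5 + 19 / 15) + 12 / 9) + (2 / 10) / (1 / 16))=1787146 / 5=357429.20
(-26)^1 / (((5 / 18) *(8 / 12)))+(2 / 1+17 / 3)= -1991 / 15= -132.73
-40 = -40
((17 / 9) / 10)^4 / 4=83521 / 262440000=0.00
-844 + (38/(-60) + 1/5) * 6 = -4233/5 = -846.60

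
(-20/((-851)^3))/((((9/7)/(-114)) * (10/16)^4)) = -4358144/231110644125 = -0.00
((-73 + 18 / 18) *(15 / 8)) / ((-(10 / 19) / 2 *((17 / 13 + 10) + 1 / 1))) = 6669 / 160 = 41.68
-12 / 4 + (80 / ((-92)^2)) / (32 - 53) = -33332 / 11109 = -3.00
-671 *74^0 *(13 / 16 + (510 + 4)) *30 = -82905405 / 8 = -10363175.62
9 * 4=36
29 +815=844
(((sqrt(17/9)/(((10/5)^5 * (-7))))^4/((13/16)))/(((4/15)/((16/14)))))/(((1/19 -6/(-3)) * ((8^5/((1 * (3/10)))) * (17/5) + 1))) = 5491/559951768867405824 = 0.00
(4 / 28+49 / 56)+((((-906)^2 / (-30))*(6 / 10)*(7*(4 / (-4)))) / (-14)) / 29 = -11450379 / 40600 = -282.03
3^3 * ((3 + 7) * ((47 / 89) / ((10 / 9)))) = 11421 / 89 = 128.33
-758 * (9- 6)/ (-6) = 379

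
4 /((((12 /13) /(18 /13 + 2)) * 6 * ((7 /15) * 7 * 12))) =55 /882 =0.06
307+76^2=6083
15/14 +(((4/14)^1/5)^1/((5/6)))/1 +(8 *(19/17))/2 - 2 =3069/850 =3.61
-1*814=-814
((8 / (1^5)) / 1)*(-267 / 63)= -33.90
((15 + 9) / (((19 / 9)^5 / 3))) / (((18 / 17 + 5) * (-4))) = -18068994 / 255038197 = -0.07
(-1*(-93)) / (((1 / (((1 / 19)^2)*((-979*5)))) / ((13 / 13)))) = -455235 / 361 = -1261.04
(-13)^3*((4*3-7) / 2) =-10985 / 2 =-5492.50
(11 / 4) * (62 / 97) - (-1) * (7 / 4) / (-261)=177323 / 101268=1.75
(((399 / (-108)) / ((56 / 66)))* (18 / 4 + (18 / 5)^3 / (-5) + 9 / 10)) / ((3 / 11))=627627 / 10000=62.76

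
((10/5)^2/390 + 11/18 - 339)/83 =-395903/97110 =-4.08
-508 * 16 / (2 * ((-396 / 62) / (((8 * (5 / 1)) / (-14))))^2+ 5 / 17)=-6639356800 / 8404483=-789.98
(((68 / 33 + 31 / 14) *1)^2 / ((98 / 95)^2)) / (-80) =-7040628125 / 32798658816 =-0.21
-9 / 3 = -3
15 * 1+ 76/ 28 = 124/ 7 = 17.71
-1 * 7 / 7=-1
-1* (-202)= 202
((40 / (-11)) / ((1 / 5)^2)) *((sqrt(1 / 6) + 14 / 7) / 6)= -1000 / 33- 250 *sqrt(6) / 99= -36.49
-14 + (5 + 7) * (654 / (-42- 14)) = -1079 / 7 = -154.14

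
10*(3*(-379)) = -11370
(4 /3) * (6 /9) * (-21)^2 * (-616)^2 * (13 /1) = 1933707776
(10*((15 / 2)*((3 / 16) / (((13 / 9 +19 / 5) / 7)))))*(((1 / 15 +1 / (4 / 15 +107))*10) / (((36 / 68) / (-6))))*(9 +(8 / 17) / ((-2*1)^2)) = -1119313125 / 759448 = -1473.85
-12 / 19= -0.63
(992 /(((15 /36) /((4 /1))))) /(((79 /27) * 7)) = 464.97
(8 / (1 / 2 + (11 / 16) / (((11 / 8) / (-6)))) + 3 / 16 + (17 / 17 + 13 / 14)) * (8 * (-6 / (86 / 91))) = 23673 / 430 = 55.05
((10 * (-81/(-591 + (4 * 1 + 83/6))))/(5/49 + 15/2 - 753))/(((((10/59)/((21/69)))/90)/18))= -31865989680/5777956753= -5.52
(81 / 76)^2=6561 / 5776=1.14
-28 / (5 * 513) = -28 / 2565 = -0.01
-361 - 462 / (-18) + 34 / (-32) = -16147 / 48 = -336.40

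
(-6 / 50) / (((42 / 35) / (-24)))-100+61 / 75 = -7259 / 75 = -96.79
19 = 19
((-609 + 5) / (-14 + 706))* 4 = -3.49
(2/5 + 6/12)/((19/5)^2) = 45/722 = 0.06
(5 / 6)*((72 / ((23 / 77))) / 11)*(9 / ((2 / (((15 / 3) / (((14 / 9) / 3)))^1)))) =18225 / 23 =792.39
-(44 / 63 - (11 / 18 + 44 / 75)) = 1573 / 3150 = 0.50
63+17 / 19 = 1214 / 19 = 63.89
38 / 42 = 19 / 21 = 0.90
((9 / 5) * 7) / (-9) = -7 / 5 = -1.40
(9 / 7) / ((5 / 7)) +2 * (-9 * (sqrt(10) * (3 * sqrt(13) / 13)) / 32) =9 / 5 -27 * sqrt(130) / 208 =0.32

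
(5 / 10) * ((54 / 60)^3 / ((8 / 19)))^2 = 191850201 / 128000000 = 1.50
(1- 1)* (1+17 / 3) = 0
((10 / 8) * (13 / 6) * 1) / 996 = 65 / 23904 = 0.00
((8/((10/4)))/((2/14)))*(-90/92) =-504/23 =-21.91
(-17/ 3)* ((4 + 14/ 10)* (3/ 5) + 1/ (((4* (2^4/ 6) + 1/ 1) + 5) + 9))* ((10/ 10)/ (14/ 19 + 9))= -679592/ 356125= -1.91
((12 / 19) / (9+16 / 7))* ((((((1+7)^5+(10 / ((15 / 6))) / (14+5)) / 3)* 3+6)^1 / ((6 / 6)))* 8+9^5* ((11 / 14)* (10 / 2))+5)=788706330 / 28519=27655.47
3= 3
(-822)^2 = 675684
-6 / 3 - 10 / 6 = -11 / 3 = -3.67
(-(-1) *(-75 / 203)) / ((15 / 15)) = -75 / 203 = -0.37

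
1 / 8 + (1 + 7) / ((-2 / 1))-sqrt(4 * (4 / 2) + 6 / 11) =-31 / 8-sqrt(1034) / 11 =-6.80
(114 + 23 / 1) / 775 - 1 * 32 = -24663 / 775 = -31.82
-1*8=-8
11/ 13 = 0.85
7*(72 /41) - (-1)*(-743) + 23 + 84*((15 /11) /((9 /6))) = -284736 /451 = -631.34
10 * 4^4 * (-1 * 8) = -20480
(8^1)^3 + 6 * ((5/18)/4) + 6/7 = 43115/84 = 513.27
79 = 79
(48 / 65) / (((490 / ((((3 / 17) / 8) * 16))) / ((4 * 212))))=122112 / 270725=0.45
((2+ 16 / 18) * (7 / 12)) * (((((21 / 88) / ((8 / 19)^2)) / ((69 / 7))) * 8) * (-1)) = -1609699 / 874368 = -1.84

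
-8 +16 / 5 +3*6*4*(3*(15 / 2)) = 8076 / 5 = 1615.20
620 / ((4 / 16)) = 2480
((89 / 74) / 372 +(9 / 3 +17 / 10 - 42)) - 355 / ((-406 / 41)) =-1.45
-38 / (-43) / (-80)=-19 / 1720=-0.01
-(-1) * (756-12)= 744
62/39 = 1.59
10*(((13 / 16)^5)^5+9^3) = 4620621719881970502538813337293985 / 633825300114114700748351602688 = 7290.06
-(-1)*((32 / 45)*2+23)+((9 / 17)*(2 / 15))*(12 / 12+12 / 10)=94009 / 3825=24.58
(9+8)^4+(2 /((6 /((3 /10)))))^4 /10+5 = 8352600001 /100000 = 83526.00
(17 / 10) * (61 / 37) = 1037 / 370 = 2.80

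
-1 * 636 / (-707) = 636 / 707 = 0.90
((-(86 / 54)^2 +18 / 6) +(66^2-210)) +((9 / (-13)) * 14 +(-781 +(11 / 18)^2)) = 127224737 / 37908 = 3356.14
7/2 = 3.50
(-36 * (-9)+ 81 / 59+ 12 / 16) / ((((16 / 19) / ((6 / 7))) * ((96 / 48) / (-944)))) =-626715 / 4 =-156678.75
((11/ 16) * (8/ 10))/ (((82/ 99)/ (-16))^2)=1724976/ 8405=205.23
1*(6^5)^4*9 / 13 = 32905425960566784 / 13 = 2531186612351291.08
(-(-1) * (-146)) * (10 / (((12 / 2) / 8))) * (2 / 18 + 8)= -426320 / 27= -15789.63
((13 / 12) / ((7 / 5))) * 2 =65 / 42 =1.55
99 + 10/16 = 99.62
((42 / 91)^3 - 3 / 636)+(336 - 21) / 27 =16432525 / 1397292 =11.76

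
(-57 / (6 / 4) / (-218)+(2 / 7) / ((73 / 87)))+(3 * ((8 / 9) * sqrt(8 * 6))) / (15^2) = 32 * sqrt(3) / 675+28675 / 55699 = 0.60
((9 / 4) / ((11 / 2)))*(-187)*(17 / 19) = -2601 / 38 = -68.45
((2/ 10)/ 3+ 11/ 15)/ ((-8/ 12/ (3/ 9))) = -2/ 5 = -0.40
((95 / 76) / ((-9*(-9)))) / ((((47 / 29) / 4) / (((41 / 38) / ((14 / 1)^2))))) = 5945 / 28354536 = 0.00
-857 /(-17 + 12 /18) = 2571 /49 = 52.47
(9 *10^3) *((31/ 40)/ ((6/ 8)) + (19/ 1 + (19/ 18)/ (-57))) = 540400/ 3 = 180133.33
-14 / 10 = -7 / 5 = -1.40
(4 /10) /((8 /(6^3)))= 54 /5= 10.80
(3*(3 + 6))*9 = 243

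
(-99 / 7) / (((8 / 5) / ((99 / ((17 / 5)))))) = -257.38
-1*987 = -987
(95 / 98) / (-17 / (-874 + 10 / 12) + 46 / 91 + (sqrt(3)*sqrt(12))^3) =99541 / 22233736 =0.00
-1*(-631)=631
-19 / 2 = -9.50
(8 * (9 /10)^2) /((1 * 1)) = 162 /25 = 6.48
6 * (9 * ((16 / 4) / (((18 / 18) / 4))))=864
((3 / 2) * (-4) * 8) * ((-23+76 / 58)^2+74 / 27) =-171912656 / 7569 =-22712.73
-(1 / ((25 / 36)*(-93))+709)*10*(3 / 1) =-3296778 / 155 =-21269.54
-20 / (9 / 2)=-40 / 9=-4.44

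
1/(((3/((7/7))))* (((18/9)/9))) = 3/2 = 1.50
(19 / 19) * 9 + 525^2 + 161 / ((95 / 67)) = 26196017 / 95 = 275747.55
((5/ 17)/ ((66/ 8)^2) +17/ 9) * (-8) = -93464/ 6171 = -15.15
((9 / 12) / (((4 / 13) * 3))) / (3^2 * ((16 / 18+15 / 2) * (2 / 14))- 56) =-91 / 5064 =-0.02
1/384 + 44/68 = 4241/6528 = 0.65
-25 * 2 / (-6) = 25 / 3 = 8.33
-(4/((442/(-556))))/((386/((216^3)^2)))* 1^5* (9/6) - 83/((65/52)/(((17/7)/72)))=53361632432658951337/26871390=1985815859643.25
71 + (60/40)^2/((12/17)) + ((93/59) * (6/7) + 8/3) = 1550341/19824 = 78.21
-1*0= 0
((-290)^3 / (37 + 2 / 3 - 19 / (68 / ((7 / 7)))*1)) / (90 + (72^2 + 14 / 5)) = -3153750 / 25511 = -123.62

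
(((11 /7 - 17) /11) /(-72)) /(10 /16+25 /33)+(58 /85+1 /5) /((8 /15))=579771 /347480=1.67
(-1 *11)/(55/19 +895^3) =-209/13621430180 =-0.00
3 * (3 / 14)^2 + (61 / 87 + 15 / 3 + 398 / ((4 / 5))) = 503.34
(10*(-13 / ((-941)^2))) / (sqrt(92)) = -65*sqrt(23) / 20366063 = -0.00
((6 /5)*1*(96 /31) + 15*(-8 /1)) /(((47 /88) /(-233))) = 369564096 /7285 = 50729.46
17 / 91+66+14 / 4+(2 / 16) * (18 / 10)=254479 / 3640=69.91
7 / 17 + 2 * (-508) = -17265 / 17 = -1015.59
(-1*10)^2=100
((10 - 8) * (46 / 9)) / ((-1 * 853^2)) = -92 / 6548481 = -0.00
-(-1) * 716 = 716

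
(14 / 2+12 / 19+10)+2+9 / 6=803 / 38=21.13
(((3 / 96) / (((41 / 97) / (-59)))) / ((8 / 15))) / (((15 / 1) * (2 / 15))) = -4.09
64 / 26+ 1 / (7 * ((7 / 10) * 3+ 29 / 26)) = 47661 / 19019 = 2.51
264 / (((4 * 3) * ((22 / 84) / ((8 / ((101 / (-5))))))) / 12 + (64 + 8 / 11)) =4878720 / 1183939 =4.12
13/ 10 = 1.30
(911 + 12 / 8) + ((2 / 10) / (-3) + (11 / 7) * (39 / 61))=11701141 / 12810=913.44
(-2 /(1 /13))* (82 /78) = -82 /3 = -27.33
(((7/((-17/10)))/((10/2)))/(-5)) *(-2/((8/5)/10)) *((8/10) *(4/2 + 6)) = -224/17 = -13.18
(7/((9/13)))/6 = 91/54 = 1.69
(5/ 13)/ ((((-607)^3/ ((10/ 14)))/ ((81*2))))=-4050/ 20352017413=-0.00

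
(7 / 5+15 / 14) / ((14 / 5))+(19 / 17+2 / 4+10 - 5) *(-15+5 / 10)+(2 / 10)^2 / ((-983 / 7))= -1946247531 / 20470975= -95.07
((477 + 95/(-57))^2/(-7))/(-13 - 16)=2033476/1827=1113.01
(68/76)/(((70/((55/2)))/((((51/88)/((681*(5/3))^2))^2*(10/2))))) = 0.00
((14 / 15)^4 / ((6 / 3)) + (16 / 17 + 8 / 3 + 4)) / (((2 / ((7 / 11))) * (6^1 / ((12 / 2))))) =24059126 / 9466875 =2.54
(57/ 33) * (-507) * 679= -6540807/ 11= -594618.82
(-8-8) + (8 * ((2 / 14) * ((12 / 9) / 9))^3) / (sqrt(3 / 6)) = -16 + 512 * sqrt(2) / 6751269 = -16.00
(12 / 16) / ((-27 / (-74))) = 37 / 18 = 2.06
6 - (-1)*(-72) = -66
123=123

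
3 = 3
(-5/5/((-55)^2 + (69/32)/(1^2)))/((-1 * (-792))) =-4/9590031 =-0.00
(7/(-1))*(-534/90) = 623/15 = 41.53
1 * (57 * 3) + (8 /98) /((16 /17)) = 33533 /196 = 171.09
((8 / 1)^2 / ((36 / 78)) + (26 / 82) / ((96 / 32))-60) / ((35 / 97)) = 939833 / 4305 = 218.31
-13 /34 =-0.38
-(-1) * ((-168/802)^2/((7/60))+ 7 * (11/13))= 13167917/2090413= 6.30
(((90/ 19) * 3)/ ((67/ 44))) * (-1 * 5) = -59400/ 1273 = -46.66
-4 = -4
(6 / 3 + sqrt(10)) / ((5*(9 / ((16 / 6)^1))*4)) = 4 / 135 + 2*sqrt(10) / 135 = 0.08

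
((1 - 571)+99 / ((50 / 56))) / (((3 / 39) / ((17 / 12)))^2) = -93432833 / 600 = -155721.39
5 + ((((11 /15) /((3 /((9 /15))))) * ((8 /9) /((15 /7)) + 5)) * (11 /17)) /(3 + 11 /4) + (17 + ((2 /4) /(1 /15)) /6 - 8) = 14288623 /931500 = 15.34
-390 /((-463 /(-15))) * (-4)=23400 /463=50.54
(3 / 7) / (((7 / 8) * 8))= 0.06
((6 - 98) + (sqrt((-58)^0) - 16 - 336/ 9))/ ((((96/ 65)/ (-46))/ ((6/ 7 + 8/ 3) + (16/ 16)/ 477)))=7621074955/ 480816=15850.29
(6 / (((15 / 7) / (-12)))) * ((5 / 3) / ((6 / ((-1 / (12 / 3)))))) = 7 / 3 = 2.33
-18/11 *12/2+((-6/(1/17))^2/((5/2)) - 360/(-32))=915867/220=4163.03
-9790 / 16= -4895 / 8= -611.88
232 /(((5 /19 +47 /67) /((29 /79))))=2141186 /24253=88.29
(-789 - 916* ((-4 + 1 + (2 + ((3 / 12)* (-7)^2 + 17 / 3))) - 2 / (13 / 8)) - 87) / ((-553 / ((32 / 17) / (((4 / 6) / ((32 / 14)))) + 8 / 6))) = 214.66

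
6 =6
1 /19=0.05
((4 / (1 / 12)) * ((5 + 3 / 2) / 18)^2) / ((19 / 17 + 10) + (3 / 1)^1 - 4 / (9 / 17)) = 2873 / 3012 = 0.95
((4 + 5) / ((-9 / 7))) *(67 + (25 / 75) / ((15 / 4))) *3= -21133 / 15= -1408.87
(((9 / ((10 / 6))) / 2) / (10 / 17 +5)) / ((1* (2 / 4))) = 459 / 475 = 0.97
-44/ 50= -22/ 25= -0.88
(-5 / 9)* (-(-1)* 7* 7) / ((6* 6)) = -245 / 324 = -0.76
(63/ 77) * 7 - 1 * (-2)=7.73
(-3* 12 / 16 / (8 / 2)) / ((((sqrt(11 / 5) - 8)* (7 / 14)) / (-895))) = -13425 / 103 - 2685* sqrt(55) / 824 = -154.51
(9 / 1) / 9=1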